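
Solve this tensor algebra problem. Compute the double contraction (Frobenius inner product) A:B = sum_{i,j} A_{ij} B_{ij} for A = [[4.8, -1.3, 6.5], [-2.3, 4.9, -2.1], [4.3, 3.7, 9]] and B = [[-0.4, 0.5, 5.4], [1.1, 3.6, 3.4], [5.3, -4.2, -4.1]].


A:B = sum over all i,j of A_{ij} * B_{ij}.
Row 1: 4.8*-0.4=-1.92, -1.3*0.5=-0.65, 6.5*5.4=35.1 => row sum = 32.53
Row 2: -2.3*1.1=-2.53, 4.9*3.6=17.64, -2.1*3.4=-7.14 => row sum = 7.97
Row 3: 4.3*5.3=22.79, 3.7*-4.2=-15.54, 9*-4.1=-36.9 => row sum = -29.65
Total = 32.53 + 7.97 + -29.65 = 10.85

10.85


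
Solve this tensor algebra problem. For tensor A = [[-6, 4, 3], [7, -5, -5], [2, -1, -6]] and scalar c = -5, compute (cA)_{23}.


Scalar multiplication: (cA)_{ij} = c * A_{ij}.
c = -5
A_{23} = -5
(cA)_{23} = -5 * -5 = 25

25


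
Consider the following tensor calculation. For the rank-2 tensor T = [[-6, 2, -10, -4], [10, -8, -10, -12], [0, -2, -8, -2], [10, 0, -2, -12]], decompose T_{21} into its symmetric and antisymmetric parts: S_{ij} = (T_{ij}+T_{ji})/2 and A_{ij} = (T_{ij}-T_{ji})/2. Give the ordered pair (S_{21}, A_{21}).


T_{21} = 10
T_{12} = 2
S_{21} = (10 + 2)/2 = 12/2 = 6
A_{21} = (10 - 2)/2 = 8/2 = 4
Check: S + A = 6 + 4 = 10 = T_{21}.

(6, 4)


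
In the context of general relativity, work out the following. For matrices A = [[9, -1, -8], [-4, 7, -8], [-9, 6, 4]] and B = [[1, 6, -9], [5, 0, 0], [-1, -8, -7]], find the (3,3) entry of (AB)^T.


(AB)^T_{ij} = (AB)_{ji} = sum_k A_{jk} B_{ki}.
For i=3, j=3 we need (AB)_{33}:
A_{31} * B_{13} = -9 * -9 = 81
A_{32} * B_{23} = 6 * 0 = 0
A_{33} * B_{33} = 4 * -7 = -28
Sum = 81 + 0 + -28 = 53

53


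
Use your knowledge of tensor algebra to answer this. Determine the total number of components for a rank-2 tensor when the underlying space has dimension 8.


The number of components of a rank-r tensor in d dimensions is d^r.
Here d = 8 and r = 2.
8^2 = 64

64


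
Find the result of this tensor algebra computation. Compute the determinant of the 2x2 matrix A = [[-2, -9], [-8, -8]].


For a 2x2 matrix [[a, b], [c, d]], det = a*d - b*c.
a = -2, b = -9, c = -8, d = -8
a*d = -2 * -8 = 16
b*c = -9 * -8 = 72
det = 16 - 72 = -56

-56


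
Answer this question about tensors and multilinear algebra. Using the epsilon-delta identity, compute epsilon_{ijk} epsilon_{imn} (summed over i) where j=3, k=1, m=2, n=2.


Using the identity: epsilon_{ijk} epsilon_{imn} = delta_{jm} delta_{kn} - delta_{jn} delta_{km}.
delta_{32} = 0
delta_{12} = 0
delta_{32} = 0
delta_{12} = 0
Result = 0 * 0 - 0 * 0 = 0 - 0 = 0

0


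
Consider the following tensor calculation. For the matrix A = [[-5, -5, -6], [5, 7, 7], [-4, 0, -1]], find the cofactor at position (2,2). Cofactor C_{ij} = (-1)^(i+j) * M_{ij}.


To find cofactor C_{22}, delete row 2 and column 2.
The resulting 2x2 submatrix is: [[-5, -6], [-4, -1]]
Minor M_{22} = -5*-1 - -6*-4
  = 5 - 24 = -19
Sign = (-1)^(2+2) = (-1)^4 = 1
Cofactor C_{22} = 1 * -19 = -19

-19


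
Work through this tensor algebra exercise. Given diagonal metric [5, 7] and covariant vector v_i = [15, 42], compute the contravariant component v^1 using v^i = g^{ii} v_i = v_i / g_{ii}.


To raise an index with a diagonal metric: v^i = v_i / g_{ii}.
For index 1: v_1 = 15, g_{11} = 5
v^1 = 15 / 5 = 3

3


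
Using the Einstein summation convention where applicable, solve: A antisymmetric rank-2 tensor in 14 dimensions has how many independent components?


A antisymmetric rank-2 tensor in d dimensions has d(d-1)/2 independent components.
d = 14
d(d-1)/2 = 14 * 13 / 2 = 182 / 2 = 91

91


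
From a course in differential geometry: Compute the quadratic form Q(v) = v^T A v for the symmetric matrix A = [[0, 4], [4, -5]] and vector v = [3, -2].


First compute Av:
(Av)_1 = 0*3 + 4*-2 = -8
(Av)_2 = 4*3 + -5*-2 = 22
Av = [-8, 22]
Then v^T (Av) = 3*-8 + -2*22
= -24 + -44 = -68

-68


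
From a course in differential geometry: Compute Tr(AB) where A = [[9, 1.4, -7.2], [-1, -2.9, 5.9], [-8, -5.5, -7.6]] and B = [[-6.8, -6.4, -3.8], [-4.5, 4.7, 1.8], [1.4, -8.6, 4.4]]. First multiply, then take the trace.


Tr(AB) = sum_i (AB)_{ii} where (AB)_{ii} = sum_k A_{ik} B_{ki}.
(AB)_{11} = 9*-6.8 + 1.4*-4.5 + -7.2*1.4 = -77.58
(AB)_{22} = -1*-6.4 + -2.9*4.7 + 5.9*-8.6 = -57.97
(AB)_{33} = -8*-3.8 + -5.5*1.8 + -7.6*4.4 = -12.94
Tr(AB) = -77.58 + -57.97 + -12.94 = -148.49

-148.49


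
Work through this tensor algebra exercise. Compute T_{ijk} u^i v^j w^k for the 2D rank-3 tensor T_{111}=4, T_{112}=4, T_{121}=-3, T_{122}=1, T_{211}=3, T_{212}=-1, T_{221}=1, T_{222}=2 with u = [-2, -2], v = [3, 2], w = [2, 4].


S = sum over i,j,k of T_{ijk} u_i v_j w_k. Expanding all 8 terms:
T_{111}*u_1*v_1*w_1 = 4*-2*3*2 = -48  (running total: -48)
T_{112}*u_1*v_1*w_2 = 4*-2*3*4 = -96  (running total: -144)
T_{121}*u_1*v_2*w_1 = -3*-2*2*2 = 24  (running total: -120)
T_{122}*u_1*v_2*w_2 = 1*-2*2*4 = -16  (running total: -136)
T_{211}*u_2*v_1*w_1 = 3*-2*3*2 = -36  (running total: -172)
T_{212}*u_2*v_1*w_2 = -1*-2*3*4 = 24  (running total: -148)
T_{221}*u_2*v_2*w_1 = 1*-2*2*2 = -8  (running total: -156)
T_{222}*u_2*v_2*w_2 = 2*-2*2*4 = -32  (running total: -188)
S = -188

-188


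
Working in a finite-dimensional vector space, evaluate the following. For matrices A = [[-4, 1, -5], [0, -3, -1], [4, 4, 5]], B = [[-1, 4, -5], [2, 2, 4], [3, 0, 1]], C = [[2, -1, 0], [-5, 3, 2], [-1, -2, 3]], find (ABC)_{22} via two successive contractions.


(ABC)_{22} = sum_m (AB)_{2m} C_{m2}. First compute row 2 of AB.
(AB)_{21} = 0*-1 + -3*2 + -1*3 = -9
(AB)_{22} = 0*4 + -3*2 + -1*0 = -6
(AB)_{23} = 0*-5 + -3*4 + -1*1 = -13
Now contract with column 2 of C:
(AB)_{21} * C_{12} = -9 * -1 = 9
(AB)_{22} * C_{22} = -6 * 3 = -18
(AB)_{23} * C_{32} = -13 * -2 = 26
(ABC)_{22} = 9 + -18 + 26 = 17

17


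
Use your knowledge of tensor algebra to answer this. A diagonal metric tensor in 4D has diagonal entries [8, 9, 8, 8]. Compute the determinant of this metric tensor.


For a diagonal metric, the determinant is the product of diagonal entries.
Diagonal entries: 8, 9, 8, 8
det(g) = 8 * 9 * 8 * 8 = 4608

4608


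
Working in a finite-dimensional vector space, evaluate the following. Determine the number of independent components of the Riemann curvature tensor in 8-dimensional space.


The Riemann tensor in d dimensions has d^2(d^2 - 1)/12 independent components.
d = 8, so d^2 = 64
d^2 - 1 = 63
d^2(d^2 - 1) = 64 * 63 = 4032
Divide by 12: 4032 / 12 = 336

336


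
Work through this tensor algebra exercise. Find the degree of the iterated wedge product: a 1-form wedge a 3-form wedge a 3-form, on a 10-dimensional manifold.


The degree of a wedge product is the sum of the degrees of the individual forms.
Degrees: 1, 3, 3
Total degree = 1 + 3 + 3 = 7

7


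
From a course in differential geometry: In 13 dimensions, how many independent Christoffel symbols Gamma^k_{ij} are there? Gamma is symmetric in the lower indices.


Christoffel symbols Gamma^k_{ij} are symmetric in i,j, so there are d * d(d+1)/2 independent symbols.
d = 13
d(d+1)/2 = 13 * 14 / 2 = 91
Total = 13 * 91 = 1183

1183


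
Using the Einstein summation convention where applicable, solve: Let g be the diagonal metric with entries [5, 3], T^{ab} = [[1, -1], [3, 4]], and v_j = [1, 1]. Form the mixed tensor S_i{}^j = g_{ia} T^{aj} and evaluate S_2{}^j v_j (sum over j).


Step 1: lower the first index. For a diagonal metric, g_{ia} T^{aj} = g_{ii} T^{ij} (no sum on i).
g_{22} = 3
S_2{}^1 = 3 * T^{21} = 3 * 3 = 9
S_2{}^2 = 3 * T^{22} = 3 * 4 = 12
Step 2: contract S_2{}^j with v_j.
S_2{}^1 * v_1 = 9 * 1 = 9
S_2{}^2 * v_2 = 12 * 1 = 12
Result = 9 + 12 = 21

21


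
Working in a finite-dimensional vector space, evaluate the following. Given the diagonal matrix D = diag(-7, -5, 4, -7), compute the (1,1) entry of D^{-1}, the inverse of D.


For a diagonal matrix, the inverse has entries (D^{-1})_{ii} = 1/d_{ii}.
The diagonal entries are: d_{11} = -7, d_{22} = -5, d_{33} = 4, d_{44} = -7
We need (D^{-1})_{11} = 1/d_{11} = 1/-7 = -1/7

-1/7


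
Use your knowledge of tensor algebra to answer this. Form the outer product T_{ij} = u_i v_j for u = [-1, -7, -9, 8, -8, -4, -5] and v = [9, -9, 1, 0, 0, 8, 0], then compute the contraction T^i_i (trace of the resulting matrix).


The outer product gives T_{ij} = u_i v_j.
The trace (contraction) is Tr(T) = sum_i T_{ii} = sum_i u_i v_i.
Diagonal entries:
T_{11} = u_1 * v_1 = -1 * 9 = -9
T_{22} = u_2 * v_2 = -7 * -9 = 63
T_{33} = u_3 * v_3 = -9 * 1 = -9
T_{44} = u_4 * v_4 = 8 * 0 = 0
T_{55} = u_5 * v_5 = -8 * 0 = 0
T_{66} = u_6 * v_6 = -4 * 8 = -32
T_{77} = u_7 * v_7 = -5 * 0 = 0
Tr(T) = -9 + 63 + -9 + 0 + 0 + -32 + 0 = 13

13


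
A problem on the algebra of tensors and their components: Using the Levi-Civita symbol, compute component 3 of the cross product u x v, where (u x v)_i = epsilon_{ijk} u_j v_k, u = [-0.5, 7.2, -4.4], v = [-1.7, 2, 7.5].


(u x v)_3 = sum_{j,k} epsilon_{3jk} u_j v_k. Only permutations of (1,2,3) contribute; the two non-zero terms are:
eps_{312} u_1 v_2 = 1 * -0.5 * 2 = -1
eps_{321} u_2 v_1 = -1 * 7.2 * -1.7 = 12.24
(u x v)_3 = 11.24

11.24


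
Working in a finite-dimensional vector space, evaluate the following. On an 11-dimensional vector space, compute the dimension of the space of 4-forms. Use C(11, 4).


The dimension of the space of p-forms on an n-dimensional space is C(n, p).
n = 11, p = 4
C(11, 4) = 11! / (4! * 7!) = 330

330


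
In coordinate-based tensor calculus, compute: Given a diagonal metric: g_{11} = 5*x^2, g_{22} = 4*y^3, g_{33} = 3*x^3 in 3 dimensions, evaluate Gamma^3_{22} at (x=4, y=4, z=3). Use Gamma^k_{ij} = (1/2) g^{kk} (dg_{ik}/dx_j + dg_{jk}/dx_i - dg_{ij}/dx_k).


For a diagonal metric, Gamma^k_{ij} = (1/2) g^{kk} (dg_{ik}/dx_j + dg_{jk}/dx_i - dg_{ij}/dx_k).
The metric is diagonal, so g_{ab} = 0 for a != b.
At the given point: g_{11} = 80, g_{22} = 256, g_{33} = 192
g^{33} = 1/192
dg_{23}/dx_2 = 0 (off-diagonal)
dg_{23}/dx_2 = 0 (off-diagonal)
dg_{22}/dx_3 = dg_{22}/dx_3 = 0
Numerator = 0 + 0 - 0 = 0
Gamma^3_{22} = 0 / (2 * 192) = 0

0


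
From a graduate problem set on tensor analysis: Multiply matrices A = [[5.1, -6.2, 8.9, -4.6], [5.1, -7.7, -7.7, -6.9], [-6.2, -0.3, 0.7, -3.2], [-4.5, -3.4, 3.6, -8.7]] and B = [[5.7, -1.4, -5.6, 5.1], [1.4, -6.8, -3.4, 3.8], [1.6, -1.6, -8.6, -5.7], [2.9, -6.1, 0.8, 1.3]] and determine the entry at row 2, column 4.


(AB)_{ij} = sum_k A_{ik} B_{kj}.
For i=2, j=4:
A_{21} * B_{14} = 5.1 * 5.1 = 26.01
A_{22} * B_{24} = -7.7 * 3.8 = -29.26
A_{23} * B_{34} = -7.7 * -5.7 = 43.89
A_{24} * B_{44} = -6.9 * 1.3 = -8.97
Sum = 26.01 + -29.26 + 43.89 + -8.97 = 31.67

31.67


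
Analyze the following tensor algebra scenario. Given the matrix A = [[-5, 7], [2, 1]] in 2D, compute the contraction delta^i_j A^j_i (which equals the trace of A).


The contraction (trace) of a rank-2 tensor is the sum of its diagonal elements.
Diagonal entries: A[1,1] = -5, A[2,2] = 1
Tr(A) = -5 + 1 = -4

-4


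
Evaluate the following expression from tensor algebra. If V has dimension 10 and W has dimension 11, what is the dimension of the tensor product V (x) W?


The dimension of a tensor product is the product of dimensions.
dim(V) = 10, dim(W) = 11
dim(V (x) W) = 10 * 11 = 110

110


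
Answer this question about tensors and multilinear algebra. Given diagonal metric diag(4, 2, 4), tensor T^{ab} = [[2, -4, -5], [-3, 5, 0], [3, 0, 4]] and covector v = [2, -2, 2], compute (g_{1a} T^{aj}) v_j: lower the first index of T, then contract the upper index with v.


Step 1: lower the first index. For a diagonal metric, g_{ia} T^{aj} = g_{ii} T^{ij} (no sum on i).
g_{11} = 4
S_1{}^1 = 4 * T^{11} = 4 * 2 = 8
S_1{}^2 = 4 * T^{12} = 4 * -4 = -16
S_1{}^3 = 4 * T^{13} = 4 * -5 = -20
Step 2: contract S_1{}^j with v_j.
S_1{}^1 * v_1 = 8 * 2 = 16
S_1{}^2 * v_2 = -16 * -2 = 32
S_1{}^3 * v_3 = -20 * 2 = -40
Result = 16 + 32 + -40 = 8

8


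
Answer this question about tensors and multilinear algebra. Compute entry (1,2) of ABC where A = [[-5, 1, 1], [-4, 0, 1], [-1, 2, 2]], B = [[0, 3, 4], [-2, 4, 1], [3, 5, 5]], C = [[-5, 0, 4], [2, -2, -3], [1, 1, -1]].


(ABC)_{12} = sum_m (AB)_{1m} C_{m2}. First compute row 1 of AB.
(AB)_{11} = -5*0 + 1*-2 + 1*3 = 1
(AB)_{12} = -5*3 + 1*4 + 1*5 = -6
(AB)_{13} = -5*4 + 1*1 + 1*5 = -14
Now contract with column 2 of C:
(AB)_{11} * C_{12} = 1 * 0 = 0
(AB)_{12} * C_{22} = -6 * -2 = 12
(AB)_{13} * C_{32} = -14 * 1 = -14
(ABC)_{12} = 0 + 12 + -14 = -2

-2


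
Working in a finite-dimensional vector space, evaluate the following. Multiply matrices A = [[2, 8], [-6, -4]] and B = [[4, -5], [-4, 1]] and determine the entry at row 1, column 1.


(AB)_{ij} = sum_k A_{ik} B_{kj}.
For i=1, j=1:
A_{11} * B_{11} = 2 * 4 = 8
A_{12} * B_{21} = 8 * -4 = -32
Sum = 8 + -32 = -24

-24


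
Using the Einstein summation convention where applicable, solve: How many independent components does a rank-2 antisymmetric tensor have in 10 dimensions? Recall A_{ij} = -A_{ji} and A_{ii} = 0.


An antisymmetric rank-2 tensor satisfies A_{ij} = -A_{ji}, so diagonal entries are zero.
The independent components are the upper-triangular entries: C(n, 2) = n(n-1)/2.
n = 10
C(10, 2) = 10 * 9 / 2 = 90 / 2 = 45

45


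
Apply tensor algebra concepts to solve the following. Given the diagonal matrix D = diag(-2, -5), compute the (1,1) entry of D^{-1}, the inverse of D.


For a diagonal matrix, the inverse has entries (D^{-1})_{ii} = 1/d_{ii}.
The diagonal entries are: d_{11} = -2, d_{22} = -5
We need (D^{-1})_{11} = 1/d_{11} = 1/-2 = -1/2

-1/2


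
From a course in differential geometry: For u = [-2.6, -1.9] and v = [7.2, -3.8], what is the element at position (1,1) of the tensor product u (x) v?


The outer product entry T_{ij} = u_i * v_j.
We need i=1, j=1.
u_1 = -2.6, v_1 = 7.2
T_{1,1} = -2.6 * 7.2 = -18.72

-18.72


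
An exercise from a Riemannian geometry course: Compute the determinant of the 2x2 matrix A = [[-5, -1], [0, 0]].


For a 2x2 matrix [[a, b], [c, d]], det = a*d - b*c.
a = -5, b = -1, c = 0, d = 0
a*d = -5 * 0 = 0
b*c = -1 * 0 = 0
det = 0 - 0 = 0

0


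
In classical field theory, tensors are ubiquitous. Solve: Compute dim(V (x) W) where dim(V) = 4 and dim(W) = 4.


The dimension of a tensor product is the product of dimensions.
dim(V) = 4, dim(W) = 4
dim(V (x) W) = 4 * 4 = 16

16


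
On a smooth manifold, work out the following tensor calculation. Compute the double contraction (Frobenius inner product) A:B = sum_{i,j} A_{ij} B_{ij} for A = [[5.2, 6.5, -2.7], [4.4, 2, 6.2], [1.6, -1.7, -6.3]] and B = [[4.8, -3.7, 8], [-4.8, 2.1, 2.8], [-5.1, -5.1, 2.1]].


A:B = sum over all i,j of A_{ij} * B_{ij}.
Row 1: 5.2*4.8=24.96, 6.5*-3.7=-24.05, -2.7*8=-21.6 => row sum = -20.69
Row 2: 4.4*-4.8=-21.12, 2*2.1=4.2, 6.2*2.8=17.36 => row sum = 0.44
Row 3: 1.6*-5.1=-8.16, -1.7*-5.1=8.67, -6.3*2.1=-13.23 => row sum = -12.72
Total = -20.69 + 0.44 + -12.72 = -32.97

-32.97


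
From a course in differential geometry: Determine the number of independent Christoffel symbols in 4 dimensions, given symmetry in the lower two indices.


Christoffel symbols Gamma^k_{ij} are symmetric in i,j, so there are d * d(d+1)/2 independent symbols.
d = 4
d(d+1)/2 = 4 * 5 / 2 = 10
Total = 4 * 10 = 40

40


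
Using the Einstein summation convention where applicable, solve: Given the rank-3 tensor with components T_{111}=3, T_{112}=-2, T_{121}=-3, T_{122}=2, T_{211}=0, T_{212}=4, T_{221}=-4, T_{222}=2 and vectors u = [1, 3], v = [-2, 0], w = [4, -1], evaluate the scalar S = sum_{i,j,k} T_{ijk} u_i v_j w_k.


S = sum over i,j,k of T_{ijk} u_i v_j w_k. Expanding all 8 terms:
T_{111}*u_1*v_1*w_1 = 3*1*-2*4 = -24  (running total: -24)
T_{112}*u_1*v_1*w_2 = -2*1*-2*-1 = -4  (running total: -28)
T_{121}*u_1*v_2*w_1 = -3*1*0*4 = 0  (running total: -28)
T_{122}*u_1*v_2*w_2 = 2*1*0*-1 = 0  (running total: -28)
T_{211}*u_2*v_1*w_1 = 0*3*-2*4 = 0  (running total: -28)
T_{212}*u_2*v_1*w_2 = 4*3*-2*-1 = 24  (running total: -4)
T_{221}*u_2*v_2*w_1 = -4*3*0*4 = 0  (running total: -4)
T_{222}*u_2*v_2*w_2 = 2*3*0*-1 = 0  (running total: -4)
S = -4

-4


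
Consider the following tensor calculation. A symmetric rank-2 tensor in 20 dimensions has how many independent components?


A symmetric rank-2 tensor in d dimensions has d(d+1)/2 independent components.
d = 20
d(d+1)/2 = 20 * 21 / 2 = 420 / 2 = 210

210


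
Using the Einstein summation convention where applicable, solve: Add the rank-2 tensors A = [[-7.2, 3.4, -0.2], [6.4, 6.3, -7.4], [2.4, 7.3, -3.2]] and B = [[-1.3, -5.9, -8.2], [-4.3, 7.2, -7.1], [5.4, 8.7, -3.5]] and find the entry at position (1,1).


Tensor addition is component-wise: (A + B)_{ij} = A_{ij} + B_{ij}.
A_{11} = -7.2
B_{11} = -1.3
(A + B)_{11} = -7.2 + -1.3 = -8.5

-8.5


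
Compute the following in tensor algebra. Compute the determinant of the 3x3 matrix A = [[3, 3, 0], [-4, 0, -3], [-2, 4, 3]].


Expanding along the first row, det(A) = a11*M_11 - a12*M_12 + a13*M_13, where M_1j is the (1,j) minor.
Minor M_11 = 0*3 - -3*4 = 12
Minor M_12 = -4*3 - -3*-2 = -18
Minor M_13 = -4*4 - 0*-2 = -16
det = 3*(12) - 3*(-18) + 0*(-16)
    = 36 - -54 + 0
    = 90

90


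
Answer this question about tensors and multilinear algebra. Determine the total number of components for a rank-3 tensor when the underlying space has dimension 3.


The number of components of a rank-r tensor in d dimensions is d^r.
Here d = 3 and r = 3.
3^3 = 27

27


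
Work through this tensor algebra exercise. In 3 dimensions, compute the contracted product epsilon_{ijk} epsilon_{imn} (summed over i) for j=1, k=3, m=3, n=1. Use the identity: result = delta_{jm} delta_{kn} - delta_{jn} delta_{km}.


Using the identity: epsilon_{ijk} epsilon_{imn} = delta_{jm} delta_{kn} - delta_{jn} delta_{km}.
delta_{13} = 0
delta_{31} = 0
delta_{11} = 1
delta_{33} = 1
Result = 0 * 0 - 1 * 1 = 0 - 1 = -1

-1


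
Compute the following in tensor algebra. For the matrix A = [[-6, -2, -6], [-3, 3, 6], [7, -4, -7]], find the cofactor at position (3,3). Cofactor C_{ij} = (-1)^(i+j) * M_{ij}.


To find cofactor C_{33}, delete row 3 and column 3.
The resulting 2x2 submatrix is: [[-6, -2], [-3, 3]]
Minor M_{33} = -6*3 - -2*-3
  = -18 - 6 = -24
Sign = (-1)^(3+3) = (-1)^6 = 1
Cofactor C_{33} = 1 * -24 = -24

-24


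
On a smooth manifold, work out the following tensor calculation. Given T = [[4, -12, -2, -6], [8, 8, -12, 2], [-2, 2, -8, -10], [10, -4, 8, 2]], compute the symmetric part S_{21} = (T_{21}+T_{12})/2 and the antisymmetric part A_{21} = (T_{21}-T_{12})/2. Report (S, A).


T_{21} = 8
T_{12} = -12
S_{21} = (8 + -12)/2 = -4/2 = -2
A_{21} = (8 - -12)/2 = 20/2 = 10
Check: S + A = -2 + 10 = 8 = T_{21}.

(-2, 10)


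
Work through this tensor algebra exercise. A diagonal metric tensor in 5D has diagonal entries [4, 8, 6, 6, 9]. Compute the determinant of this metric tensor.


For a diagonal metric, the determinant is the product of diagonal entries.
Diagonal entries: 4, 8, 6, 6, 9
det(g) = 4 * 8 * 6 * 6 * 9 = 10368

10368


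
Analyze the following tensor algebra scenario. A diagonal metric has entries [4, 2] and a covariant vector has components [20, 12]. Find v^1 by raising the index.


To raise an index with a diagonal metric: v^i = v_i / g_{ii}.
For index 1: v_1 = 20, g_{11} = 4
v^1 = 20 / 4 = 5

5


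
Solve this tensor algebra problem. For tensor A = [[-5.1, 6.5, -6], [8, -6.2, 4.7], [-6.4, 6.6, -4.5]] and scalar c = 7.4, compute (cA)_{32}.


Scalar multiplication: (cA)_{ij} = c * A_{ij}.
c = 7.4
A_{32} = 6.6
(cA)_{32} = 7.4 * 6.6 = 48.84

48.84


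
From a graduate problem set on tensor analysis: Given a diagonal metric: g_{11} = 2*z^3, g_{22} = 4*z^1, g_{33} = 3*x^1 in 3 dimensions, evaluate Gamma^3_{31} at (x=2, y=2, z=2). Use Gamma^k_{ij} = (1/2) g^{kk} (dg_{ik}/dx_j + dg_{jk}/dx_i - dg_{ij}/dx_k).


For a diagonal metric, Gamma^k_{ij} = (1/2) g^{kk} (dg_{ik}/dx_j + dg_{jk}/dx_i - dg_{ij}/dx_k).
The metric is diagonal, so g_{ab} = 0 for a != b.
At the given point: g_{11} = 16, g_{22} = 8, g_{33} = 6
g^{33} = 1/6
dg_{33}/dx_1 = dg_{33}/dx_1 = 3
dg_{13}/dx_3 = 0 (off-diagonal)
dg_{31}/dx_3 = 0 (off-diagonal)
Numerator = 3 + 0 - 0 = 3
Gamma^3_{31} = 3 / (2 * 6) = 1/4

1/4


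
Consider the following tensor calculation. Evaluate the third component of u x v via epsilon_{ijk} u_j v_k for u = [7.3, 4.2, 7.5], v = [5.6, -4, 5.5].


(u x v)_3 = sum_{j,k} epsilon_{3jk} u_j v_k. Only permutations of (1,2,3) contribute; the two non-zero terms are:
eps_{312} u_1 v_2 = 1 * 7.3 * -4 = -29.2
eps_{321} u_2 v_1 = -1 * 4.2 * 5.6 = -23.52
(u x v)_3 = -52.72

-52.72


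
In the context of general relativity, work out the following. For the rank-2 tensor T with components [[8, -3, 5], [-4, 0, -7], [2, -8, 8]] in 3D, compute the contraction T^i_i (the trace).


The contraction (trace) of a rank-2 tensor is the sum of its diagonal elements.
Diagonal entries: A[1,1] = 8, A[2,2] = 0, A[3,3] = 8
Tr(A) = 8 + 0 + 8 = 16

16


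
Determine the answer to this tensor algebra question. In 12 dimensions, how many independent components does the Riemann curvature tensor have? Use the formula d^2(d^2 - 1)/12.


The Riemann tensor in d dimensions has d^2(d^2 - 1)/12 independent components.
d = 12, so d^2 = 144
d^2 - 1 = 143
d^2(d^2 - 1) = 144 * 143 = 20592
Divide by 12: 20592 / 12 = 1716

1716


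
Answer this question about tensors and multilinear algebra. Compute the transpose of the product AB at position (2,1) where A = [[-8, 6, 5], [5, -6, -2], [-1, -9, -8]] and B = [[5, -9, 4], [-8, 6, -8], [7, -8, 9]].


(AB)^T_{ij} = (AB)_{ji} = sum_k A_{jk} B_{ki}.
For i=2, j=1 we need (AB)_{12}:
A_{11} * B_{12} = -8 * -9 = 72
A_{12} * B_{22} = 6 * 6 = 36
A_{13} * B_{32} = 5 * -8 = -40
Sum = 72 + 36 + -40 = 68

68


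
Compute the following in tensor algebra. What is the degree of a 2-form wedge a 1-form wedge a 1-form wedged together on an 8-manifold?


The degree of a wedge product is the sum of the degrees of the individual forms.
Degrees: 2, 1, 1
Total degree = 2 + 1 + 1 = 4

4


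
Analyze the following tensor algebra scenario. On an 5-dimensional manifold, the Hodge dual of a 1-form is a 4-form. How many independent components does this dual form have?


The Hodge dual of a p-form on an n-dimensional manifold is an (n-p)-form.
n = 5, p = 1, so dual degree = 5 - 1 = 4
The number of components is C(n, n-p) = C(5, 4) = 5

5


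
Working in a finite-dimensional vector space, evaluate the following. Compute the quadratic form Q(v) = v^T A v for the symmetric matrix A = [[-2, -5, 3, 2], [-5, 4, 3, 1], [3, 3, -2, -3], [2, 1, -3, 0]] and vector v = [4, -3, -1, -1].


First compute Av:
(Av)_1 = -2*4 + -5*-3 + 3*-1 + 2*-1 = 2
(Av)_2 = -5*4 + 4*-3 + 3*-1 + 1*-1 = -36
(Av)_3 = 3*4 + 3*-3 + -2*-1 + -3*-1 = 8
(Av)_4 = 2*4 + 1*-3 + -3*-1 + 0*-1 = 8
Av = [2, -36, 8, 8]
Then v^T (Av) = 4*2 + -3*-36 + -1*8 + -1*8
= 8 + 108 + -8 + -8 = 100

100


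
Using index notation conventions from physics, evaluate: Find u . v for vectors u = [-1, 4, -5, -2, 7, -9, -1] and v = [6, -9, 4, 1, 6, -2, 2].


The inner product u . v = sum of u_i * v_i.
Term-by-term: -1 * 6, 4 * -9, -5 * 4, -2 * 1, 7 * 6, -9 * -2, -1 * 2
Products: -6, -36, -20, -2, 42, 18, -2
Sum = -6 + -36 + -20 + -2 + 42 + 18 + -2 = -6

-6


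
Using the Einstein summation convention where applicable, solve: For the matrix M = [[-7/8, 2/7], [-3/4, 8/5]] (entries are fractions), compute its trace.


The trace is the sum of diagonal entries.
Diagonal: M[1,1] = -7/8, M[2,2] = 8/5
Tr(M) = -7/8 + 8/5
Computing step by step:
After adding M[1,1]: -7/8
After adding M[2,2]: 29/40
Tr(M) = 29/40

29/40


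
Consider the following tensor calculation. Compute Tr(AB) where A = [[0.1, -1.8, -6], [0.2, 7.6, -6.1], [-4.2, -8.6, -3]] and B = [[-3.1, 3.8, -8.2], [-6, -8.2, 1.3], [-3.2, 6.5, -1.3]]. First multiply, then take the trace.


Tr(AB) = sum_i (AB)_{ii} where (AB)_{ii} = sum_k A_{ik} B_{ki}.
(AB)_{11} = 0.1*-3.1 + -1.8*-6 + -6*-3.2 = 29.69
(AB)_{22} = 0.2*3.8 + 7.6*-8.2 + -6.1*6.5 = -101.21
(AB)_{33} = -4.2*-8.2 + -8.6*1.3 + -3*-1.3 = 27.16
Tr(AB) = 29.69 + -101.21 + 27.16 = -44.36

-44.36


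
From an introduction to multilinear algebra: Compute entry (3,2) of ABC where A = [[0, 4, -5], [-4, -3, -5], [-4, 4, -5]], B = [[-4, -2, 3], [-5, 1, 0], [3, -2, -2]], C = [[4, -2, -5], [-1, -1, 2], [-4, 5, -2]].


(ABC)_{32} = sum_m (AB)_{3m} C_{m2}. First compute row 3 of AB.
(AB)_{31} = -4*-4 + 4*-5 + -5*3 = -19
(AB)_{32} = -4*-2 + 4*1 + -5*-2 = 22
(AB)_{33} = -4*3 + 4*0 + -5*-2 = -2
Now contract with column 2 of C:
(AB)_{31} * C_{12} = -19 * -2 = 38
(AB)_{32} * C_{22} = 22 * -1 = -22
(AB)_{33} * C_{32} = -2 * 5 = -10
(ABC)_{32} = 38 + -22 + -10 = 6

6


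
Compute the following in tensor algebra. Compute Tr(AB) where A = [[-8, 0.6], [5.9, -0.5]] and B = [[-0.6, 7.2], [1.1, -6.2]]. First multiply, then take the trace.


Tr(AB) = sum_i (AB)_{ii} where (AB)_{ii} = sum_k A_{ik} B_{ki}.
(AB)_{11} = -8*-0.6 + 0.6*1.1 = 5.46
(AB)_{22} = 5.9*7.2 + -0.5*-6.2 = 45.58
Tr(AB) = 5.46 + 45.58 = 51.04

51.04


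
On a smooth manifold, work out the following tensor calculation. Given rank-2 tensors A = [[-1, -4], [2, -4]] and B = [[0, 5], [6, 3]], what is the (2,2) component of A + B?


Tensor addition is component-wise: (A + B)_{ij} = A_{ij} + B_{ij}.
A_{22} = -4
B_{22} = 3
(A + B)_{22} = -4 + 3 = -1

-1


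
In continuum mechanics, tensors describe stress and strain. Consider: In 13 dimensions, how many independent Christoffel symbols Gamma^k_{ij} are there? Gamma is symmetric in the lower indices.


Christoffel symbols Gamma^k_{ij} are symmetric in i,j, so there are d * d(d+1)/2 independent symbols.
d = 13
d(d+1)/2 = 13 * 14 / 2 = 91
Total = 13 * 91 = 1183

1183


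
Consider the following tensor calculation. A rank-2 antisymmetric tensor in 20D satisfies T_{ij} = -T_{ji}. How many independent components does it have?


An antisymmetric rank-2 tensor satisfies A_{ij} = -A_{ji}, so diagonal entries are zero.
The independent components are the upper-triangular entries: C(n, 2) = n(n-1)/2.
n = 20
C(20, 2) = 20 * 19 / 2 = 380 / 2 = 190

190


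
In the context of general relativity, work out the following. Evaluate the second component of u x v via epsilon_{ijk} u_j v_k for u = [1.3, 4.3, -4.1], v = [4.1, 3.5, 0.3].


(u x v)_2 = sum_{j,k} epsilon_{2jk} u_j v_k. Only permutations of (1,2,3) contribute; the two non-zero terms are:
eps_{213} u_1 v_3 = -1 * 1.3 * 0.3 = -0.39
eps_{231} u_3 v_1 = 1 * -4.1 * 4.1 = -16.81
(u x v)_2 = -17.2

-17.2


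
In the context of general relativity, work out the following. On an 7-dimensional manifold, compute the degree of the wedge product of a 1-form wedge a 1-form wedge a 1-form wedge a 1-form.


The degree of a wedge product is the sum of the degrees of the individual forms.
Degrees: 1, 1, 1, 1
Total degree = 1 + 1 + 1 + 1 = 4

4


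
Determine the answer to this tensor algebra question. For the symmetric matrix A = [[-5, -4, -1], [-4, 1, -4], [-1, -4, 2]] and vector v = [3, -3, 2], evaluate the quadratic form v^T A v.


First compute Av:
(Av)_1 = -5*3 + -4*-3 + -1*2 = -5
(Av)_2 = -4*3 + 1*-3 + -4*2 = -23
(Av)_3 = -1*3 + -4*-3 + 2*2 = 13
Av = [-5, -23, 13]
Then v^T (Av) = 3*-5 + -3*-23 + 2*13
= -15 + 69 + 26 = 80

80


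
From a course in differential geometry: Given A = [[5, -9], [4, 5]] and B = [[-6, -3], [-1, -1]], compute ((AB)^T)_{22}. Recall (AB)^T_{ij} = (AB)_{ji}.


(AB)^T_{ij} = (AB)_{ji} = sum_k A_{jk} B_{ki}.
For i=2, j=2 we need (AB)_{22}:
A_{21} * B_{12} = 4 * -3 = -12
A_{22} * B_{22} = 5 * -1 = -5
Sum = -12 + -5 = -17

-17


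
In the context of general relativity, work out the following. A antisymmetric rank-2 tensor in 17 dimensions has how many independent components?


A antisymmetric rank-2 tensor in d dimensions has d(d-1)/2 independent components.
d = 17
d(d-1)/2 = 17 * 16 / 2 = 272 / 2 = 136

136


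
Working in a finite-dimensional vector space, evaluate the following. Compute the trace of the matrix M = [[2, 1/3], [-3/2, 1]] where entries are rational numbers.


The trace is the sum of diagonal entries.
Diagonal: M[1,1] = 2, M[2,2] = 1
Tr(M) = 2 + 1
Computing step by step:
After adding M[1,1]: 2
After adding M[2,2]: 3
Tr(M) = 3

3


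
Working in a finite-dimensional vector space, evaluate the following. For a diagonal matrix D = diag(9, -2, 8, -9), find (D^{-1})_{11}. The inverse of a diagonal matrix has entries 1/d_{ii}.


For a diagonal matrix, the inverse has entries (D^{-1})_{ii} = 1/d_{ii}.
The diagonal entries are: d_{11} = 9, d_{22} = -2, d_{33} = 8, d_{44} = -9
We need (D^{-1})_{11} = 1/d_{11} = 1/9 = 1/9

1/9


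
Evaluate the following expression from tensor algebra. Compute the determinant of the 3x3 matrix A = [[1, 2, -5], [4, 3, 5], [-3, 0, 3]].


Expanding along the first row, det(A) = a11*M_11 - a12*M_12 + a13*M_13, where M_1j is the (1,j) minor.
Minor M_11 = 3*3 - 5*0 = 9
Minor M_12 = 4*3 - 5*-3 = 27
Minor M_13 = 4*0 - 3*-3 = 9
det = 1*(9) - 2*(27) + -5*(9)
    = 9 - 54 + -45
    = -90

-90


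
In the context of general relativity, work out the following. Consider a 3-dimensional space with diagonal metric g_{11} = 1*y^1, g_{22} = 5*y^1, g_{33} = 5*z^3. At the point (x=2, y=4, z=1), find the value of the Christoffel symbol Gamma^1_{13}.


For a diagonal metric, Gamma^k_{ij} = (1/2) g^{kk} (dg_{ik}/dx_j + dg_{jk}/dx_i - dg_{ij}/dx_k).
The metric is diagonal, so g_{ab} = 0 for a != b.
At the given point: g_{11} = 4, g_{22} = 20, g_{33} = 5
g^{11} = 1/4
dg_{11}/dx_3 = dg_{11}/dx_3 = 0
dg_{31}/dx_1 = 0 (off-diagonal)
dg_{13}/dx_1 = 0 (off-diagonal)
Numerator = 0 + 0 - 0 = 0
Gamma^1_{13} = 0 / (2 * 4) = 0

0


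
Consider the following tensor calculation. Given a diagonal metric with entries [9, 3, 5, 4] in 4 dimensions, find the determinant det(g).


For a diagonal metric, the determinant is the product of diagonal entries.
Diagonal entries: 9, 3, 5, 4
det(g) = 9 * 3 * 5 * 4 = 540

540


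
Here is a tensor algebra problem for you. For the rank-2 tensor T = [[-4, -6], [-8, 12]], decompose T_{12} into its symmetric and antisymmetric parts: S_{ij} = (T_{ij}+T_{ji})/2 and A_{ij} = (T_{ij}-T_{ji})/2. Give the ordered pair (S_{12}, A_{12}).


T_{12} = -6
T_{21} = -8
S_{12} = (-6 + -8)/2 = -14/2 = -7
A_{12} = (-6 - -8)/2 = 2/2 = 1
Check: S + A = -7 + 1 = -6 = T_{12}.

(-7, 1)


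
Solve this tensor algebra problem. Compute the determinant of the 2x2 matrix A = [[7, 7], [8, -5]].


For a 2x2 matrix [[a, b], [c, d]], det = a*d - b*c.
a = 7, b = 7, c = 8, d = -5
a*d = 7 * -5 = -35
b*c = 7 * 8 = 56
det = -35 - 56 = -91

-91


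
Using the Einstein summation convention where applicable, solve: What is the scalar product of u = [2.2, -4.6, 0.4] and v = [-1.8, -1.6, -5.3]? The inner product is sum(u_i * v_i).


The inner product u . v = sum of u_i * v_i.
Term-by-term: 2.2 * -1.8, -4.6 * -1.6, 0.4 * -5.3
Products: -3.96, 7.36, -2.12
Sum = -3.96 + 7.36 + -2.12 = 1.28

1.28


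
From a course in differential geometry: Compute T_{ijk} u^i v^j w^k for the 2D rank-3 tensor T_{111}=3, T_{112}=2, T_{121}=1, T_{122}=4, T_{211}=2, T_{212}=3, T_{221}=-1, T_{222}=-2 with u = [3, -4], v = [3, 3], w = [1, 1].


S = sum over i,j,k of T_{ijk} u_i v_j w_k. Expanding all 8 terms:
T_{111}*u_1*v_1*w_1 = 3*3*3*1 = 27  (running total: 27)
T_{112}*u_1*v_1*w_2 = 2*3*3*1 = 18  (running total: 45)
T_{121}*u_1*v_2*w_1 = 1*3*3*1 = 9  (running total: 54)
T_{122}*u_1*v_2*w_2 = 4*3*3*1 = 36  (running total: 90)
T_{211}*u_2*v_1*w_1 = 2*-4*3*1 = -24  (running total: 66)
T_{212}*u_2*v_1*w_2 = 3*-4*3*1 = -36  (running total: 30)
T_{221}*u_2*v_2*w_1 = -1*-4*3*1 = 12  (running total: 42)
T_{222}*u_2*v_2*w_2 = -2*-4*3*1 = 24  (running total: 66)
S = 66

66


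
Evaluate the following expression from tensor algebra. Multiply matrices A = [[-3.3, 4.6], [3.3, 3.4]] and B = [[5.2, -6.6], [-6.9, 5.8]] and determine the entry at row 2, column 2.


(AB)_{ij} = sum_k A_{ik} B_{kj}.
For i=2, j=2:
A_{21} * B_{12} = 3.3 * -6.6 = -21.78
A_{22} * B_{22} = 3.4 * 5.8 = 19.72
Sum = -21.78 + 19.72 = -2.06

-2.06


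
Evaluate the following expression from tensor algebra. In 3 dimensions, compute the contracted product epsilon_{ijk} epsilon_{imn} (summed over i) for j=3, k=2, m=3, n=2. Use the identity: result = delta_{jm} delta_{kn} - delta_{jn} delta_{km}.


Using the identity: epsilon_{ijk} epsilon_{imn} = delta_{jm} delta_{kn} - delta_{jn} delta_{km}.
delta_{33} = 1
delta_{22} = 1
delta_{32} = 0
delta_{23} = 0
Result = 1 * 1 - 0 * 0 = 1 - 0 = 1

1


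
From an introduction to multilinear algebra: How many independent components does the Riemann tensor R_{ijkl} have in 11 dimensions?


The Riemann tensor in d dimensions has d^2(d^2 - 1)/12 independent components.
d = 11, so d^2 = 121
d^2 - 1 = 120
d^2(d^2 - 1) = 121 * 120 = 14520
Divide by 12: 14520 / 12 = 1210

1210


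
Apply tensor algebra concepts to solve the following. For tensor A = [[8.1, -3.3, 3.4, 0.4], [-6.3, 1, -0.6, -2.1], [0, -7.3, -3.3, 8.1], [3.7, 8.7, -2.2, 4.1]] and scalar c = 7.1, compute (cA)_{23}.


Scalar multiplication: (cA)_{ij} = c * A_{ij}.
c = 7.1
A_{23} = -0.6
(cA)_{23} = 7.1 * -0.6 = -4.26

-4.26


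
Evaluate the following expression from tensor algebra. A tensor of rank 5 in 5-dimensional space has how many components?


The number of components of a rank-r tensor in d dimensions is d^r.
Here d = 5 and r = 5.
5^5 = 3125

3125


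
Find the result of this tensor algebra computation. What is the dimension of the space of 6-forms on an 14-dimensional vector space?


The dimension of the space of p-forms on an n-dimensional space is C(n, p).
n = 14, p = 6
C(14, 6) = 14! / (6! * 8!) = 3003

3003


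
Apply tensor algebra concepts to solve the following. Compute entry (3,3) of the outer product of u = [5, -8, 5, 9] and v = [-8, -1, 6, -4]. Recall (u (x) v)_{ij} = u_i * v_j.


The outer product entry T_{ij} = u_i * v_j.
We need i=3, j=3.
u_3 = 5, v_3 = 6
T_{3,3} = 5 * 6 = 30

30


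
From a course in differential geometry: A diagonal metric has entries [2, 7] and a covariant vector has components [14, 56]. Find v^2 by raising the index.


To raise an index with a diagonal metric: v^i = v_i / g_{ii}.
For index 2: v_2 = 56, g_{22} = 7
v^2 = 56 / 7 = 8

8


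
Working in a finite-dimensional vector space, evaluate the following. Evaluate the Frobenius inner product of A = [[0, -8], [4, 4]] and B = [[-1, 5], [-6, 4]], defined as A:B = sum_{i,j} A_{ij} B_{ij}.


A:B = sum over all i,j of A_{ij} * B_{ij}.
Row 1: 0*-1=0, -8*5=-40 => row sum = -40
Row 2: 4*-6=-24, 4*4=16 => row sum = -8
Total = -40 + -8 = -48

-48


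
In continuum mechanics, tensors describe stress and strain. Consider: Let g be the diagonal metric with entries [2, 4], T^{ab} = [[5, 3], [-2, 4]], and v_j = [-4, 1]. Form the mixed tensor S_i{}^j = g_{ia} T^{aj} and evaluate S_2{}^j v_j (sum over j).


Step 1: lower the first index. For a diagonal metric, g_{ia} T^{aj} = g_{ii} T^{ij} (no sum on i).
g_{22} = 4
S_2{}^1 = 4 * T^{21} = 4 * -2 = -8
S_2{}^2 = 4 * T^{22} = 4 * 4 = 16
Step 2: contract S_2{}^j with v_j.
S_2{}^1 * v_1 = -8 * -4 = 32
S_2{}^2 * v_2 = 16 * 1 = 16
Result = 32 + 16 = 48

48


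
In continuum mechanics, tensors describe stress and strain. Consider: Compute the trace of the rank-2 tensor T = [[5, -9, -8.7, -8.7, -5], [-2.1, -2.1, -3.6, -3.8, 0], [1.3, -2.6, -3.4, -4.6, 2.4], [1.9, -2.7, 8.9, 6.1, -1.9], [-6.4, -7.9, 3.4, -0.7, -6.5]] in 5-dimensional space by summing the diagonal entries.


The contraction (trace) of a rank-2 tensor is the sum of its diagonal elements.
Diagonal entries: A[1,1] = 5, A[2,2] = -2.1, A[3,3] = -3.4, A[4,4] = 6.1, A[5,5] = -6.5
Tr(A) = 5 + -2.1 + -3.4 + 6.1 + -6.5 = -0.9

-0.9


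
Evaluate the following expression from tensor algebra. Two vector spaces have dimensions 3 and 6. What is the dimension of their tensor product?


The dimension of a tensor product is the product of dimensions.
dim(V) = 3, dim(W) = 6
dim(V (x) W) = 3 * 6 = 18

18


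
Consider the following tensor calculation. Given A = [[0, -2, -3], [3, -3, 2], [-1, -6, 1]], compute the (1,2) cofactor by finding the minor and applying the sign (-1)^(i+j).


To find cofactor C_{12}, delete row 1 and column 2.
The resulting 2x2 submatrix is: [[3, 2], [-1, 1]]
Minor M_{12} = 3*1 - 2*-1
  = 3 - -2 = 5
Sign = (-1)^(1+2) = (-1)^3 = -1
Cofactor C_{12} = -1 * 5 = -5

-5


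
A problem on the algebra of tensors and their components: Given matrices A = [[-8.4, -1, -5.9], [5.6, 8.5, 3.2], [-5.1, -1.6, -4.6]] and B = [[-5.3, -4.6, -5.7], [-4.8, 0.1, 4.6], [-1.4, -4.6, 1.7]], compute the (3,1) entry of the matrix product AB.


(AB)_{ij} = sum_k A_{ik} B_{kj}.
For i=3, j=1:
A_{31} * B_{11} = -5.1 * -5.3 = 27.03
A_{32} * B_{21} = -1.6 * -4.8 = 7.68
A_{33} * B_{31} = -4.6 * -1.4 = 6.44
Sum = 27.03 + 7.68 + 6.44 = 41.15

41.15


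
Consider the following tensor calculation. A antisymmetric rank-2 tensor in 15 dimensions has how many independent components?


A antisymmetric rank-2 tensor in d dimensions has d(d-1)/2 independent components.
d = 15
d(d-1)/2 = 15 * 14 / 2 = 210 / 2 = 105

105


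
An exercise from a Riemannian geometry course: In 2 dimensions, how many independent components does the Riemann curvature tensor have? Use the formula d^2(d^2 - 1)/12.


The Riemann tensor in d dimensions has d^2(d^2 - 1)/12 independent components.
d = 2, so d^2 = 4
d^2 - 1 = 3
d^2(d^2 - 1) = 4 * 3 = 12
Divide by 12: 12 / 12 = 1

1


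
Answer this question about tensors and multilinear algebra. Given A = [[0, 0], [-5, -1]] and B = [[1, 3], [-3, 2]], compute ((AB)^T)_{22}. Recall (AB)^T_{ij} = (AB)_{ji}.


(AB)^T_{ij} = (AB)_{ji} = sum_k A_{jk} B_{ki}.
For i=2, j=2 we need (AB)_{22}:
A_{21} * B_{12} = -5 * 3 = -15
A_{22} * B_{22} = -1 * 2 = -2
Sum = -15 + -2 = -17

-17


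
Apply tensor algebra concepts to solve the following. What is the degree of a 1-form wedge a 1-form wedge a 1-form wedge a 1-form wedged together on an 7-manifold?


The degree of a wedge product is the sum of the degrees of the individual forms.
Degrees: 1, 1, 1, 1
Total degree = 1 + 1 + 1 + 1 = 4

4


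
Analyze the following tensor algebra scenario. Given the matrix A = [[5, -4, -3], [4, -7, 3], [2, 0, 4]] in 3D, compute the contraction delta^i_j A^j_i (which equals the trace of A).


The contraction (trace) of a rank-2 tensor is the sum of its diagonal elements.
Diagonal entries: A[1,1] = 5, A[2,2] = -7, A[3,3] = 4
Tr(A) = 5 + -7 + 4 = 2

2


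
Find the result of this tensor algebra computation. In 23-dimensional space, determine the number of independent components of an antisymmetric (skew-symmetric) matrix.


An antisymmetric rank-2 tensor satisfies A_{ij} = -A_{ji}, so diagonal entries are zero.
The independent components are the upper-triangular entries: C(n, 2) = n(n-1)/2.
n = 23
C(23, 2) = 23 * 22 / 2 = 506 / 2 = 253

253


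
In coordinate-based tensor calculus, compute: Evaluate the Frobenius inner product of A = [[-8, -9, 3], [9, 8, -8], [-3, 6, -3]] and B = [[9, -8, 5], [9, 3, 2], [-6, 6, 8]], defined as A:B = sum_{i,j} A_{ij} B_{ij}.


A:B = sum over all i,j of A_{ij} * B_{ij}.
Row 1: -8*9=-72, -9*-8=72, 3*5=15 => row sum = 15
Row 2: 9*9=81, 8*3=24, -8*2=-16 => row sum = 89
Row 3: -3*-6=18, 6*6=36, -3*8=-24 => row sum = 30
Total = 15 + 89 + 30 = 134

134


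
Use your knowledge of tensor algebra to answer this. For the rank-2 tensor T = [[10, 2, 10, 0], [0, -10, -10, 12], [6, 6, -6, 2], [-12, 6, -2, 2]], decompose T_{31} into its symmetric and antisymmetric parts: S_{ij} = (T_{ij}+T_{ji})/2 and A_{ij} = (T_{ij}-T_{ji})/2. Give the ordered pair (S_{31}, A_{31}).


T_{31} = 6
T_{13} = 10
S_{31} = (6 + 10)/2 = 16/2 = 8
A_{31} = (6 - 10)/2 = -4/2 = -2
Check: S + A = 8 + -2 = 6 = T_{31}.

(8, -2)


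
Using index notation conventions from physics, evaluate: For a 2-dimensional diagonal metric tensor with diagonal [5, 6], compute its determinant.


For a diagonal metric, the determinant is the product of diagonal entries.
Diagonal entries: 5, 6
det(g) = 5 * 6 = 30

30
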